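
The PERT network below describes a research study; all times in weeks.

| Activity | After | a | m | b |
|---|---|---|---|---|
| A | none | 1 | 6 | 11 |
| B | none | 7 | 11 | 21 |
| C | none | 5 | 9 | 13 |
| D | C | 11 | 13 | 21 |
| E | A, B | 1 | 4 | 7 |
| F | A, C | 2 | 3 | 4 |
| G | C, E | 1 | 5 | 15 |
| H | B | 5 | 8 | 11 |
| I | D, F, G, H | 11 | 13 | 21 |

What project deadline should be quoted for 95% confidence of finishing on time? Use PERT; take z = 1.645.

te_A = (1 + 4·6 + 11)/6 = 36/6 = 6; σ²_A = ((11−1)/6)² = 2.778
te_B = (7 + 4·11 + 21)/6 = 72/6 = 12; σ²_B = ((21−7)/6)² = 5.444
te_C = (5 + 4·9 + 13)/6 = 54/6 = 9; σ²_C = ((13−5)/6)² = 1.778
te_D = (11 + 4·13 + 21)/6 = 84/6 = 14; σ²_D = ((21−11)/6)² = 2.778
te_E = (1 + 4·4 + 7)/6 = 24/6 = 4; σ²_E = ((7−1)/6)² = 1.000
te_F = (2 + 4·3 + 4)/6 = 18/6 = 3; σ²_F = ((4−2)/6)² = 0.111
te_G = (1 + 4·5 + 15)/6 = 36/6 = 6; σ²_G = ((15−1)/6)² = 5.444
te_H = (5 + 4·8 + 11)/6 = 48/6 = 8; σ²_H = ((11−5)/6)² = 1.000
te_I = (11 + 4·13 + 21)/6 = 84/6 = 14; σ²_I = ((21−11)/6)² = 2.778

Forward pass:
ES_A = 0; EF_A = 6
ES_B = 0; EF_B = 12
ES_C = 0; EF_C = 9
ES_D = 9; EF_D = 9+14 = 23
ES_E = max(EF_A=6, EF_B=12) = 12; EF_E = 12+4 = 16
ES_F = max(EF_A=6, EF_C=9) = 9; EF_F = 9+3 = 12
ES_G = max(EF_C=9, EF_E=16) = 16; EF_G = 16+6 = 22
ES_H = 12; EF_H = 12+8 = 20
ES_I = max(EF_D=23, EF_F=12, EF_G=22, EF_H=20) = 23; EF_I = 23+14 = 37
Expected project duration μ = 37 weeks. Critical path: C → D → I.

Variance along critical path = 1.778 + 2.778 + 2.778 = 7.333; σ = 2.708 weeks.
D = μ + z·σ = 37 + 1.645·2.708 = 41.5 weeks

41.5 weeks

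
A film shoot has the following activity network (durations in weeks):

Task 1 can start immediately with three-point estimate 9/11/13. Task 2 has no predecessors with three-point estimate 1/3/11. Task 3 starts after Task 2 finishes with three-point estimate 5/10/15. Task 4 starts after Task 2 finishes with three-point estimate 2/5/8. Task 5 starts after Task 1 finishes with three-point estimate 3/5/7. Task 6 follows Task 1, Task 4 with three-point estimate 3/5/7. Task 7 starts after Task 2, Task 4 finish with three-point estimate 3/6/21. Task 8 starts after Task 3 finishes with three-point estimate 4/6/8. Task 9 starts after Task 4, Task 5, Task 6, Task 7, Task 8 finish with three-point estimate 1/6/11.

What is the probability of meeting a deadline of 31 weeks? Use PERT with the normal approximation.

te_Task 1 = (9 + 4·11 + 13)/6 = 66/6 = 11; σ²_Task 1 = ((13−9)/6)² = 0.444
te_Task 2 = (1 + 4·3 + 11)/6 = 24/6 = 4; σ²_Task 2 = ((11−1)/6)² = 2.778
te_Task 3 = (5 + 4·10 + 15)/6 = 60/6 = 10; σ²_Task 3 = ((15−5)/6)² = 2.778
te_Task 4 = (2 + 4·5 + 8)/6 = 30/6 = 5; σ²_Task 4 = ((8−2)/6)² = 1.000
te_Task 5 = (3 + 4·5 + 7)/6 = 30/6 = 5; σ²_Task 5 = ((7−3)/6)² = 0.444
te_Task 6 = (3 + 4·5 + 7)/6 = 30/6 = 5; σ²_Task 6 = ((7−3)/6)² = 0.444
te_Task 7 = (3 + 4·6 + 21)/6 = 48/6 = 8; σ²_Task 7 = ((21−3)/6)² = 9.000
te_Task 8 = (4 + 4·6 + 8)/6 = 36/6 = 6; σ²_Task 8 = ((8−4)/6)² = 0.444
te_Task 9 = (1 + 4·6 + 11)/6 = 36/6 = 6; σ²_Task 9 = ((11−1)/6)² = 2.778

Forward pass:
ES_Task 1 = 0; EF_Task 1 = 11
ES_Task 2 = 0; EF_Task 2 = 4
ES_Task 3 = 4; EF_Task 3 = 4+10 = 14
ES_Task 4 = 4; EF_Task 4 = 4+5 = 9
ES_Task 5 = 11; EF_Task 5 = 11+5 = 16
ES_Task 6 = max(EF_Task 1=11, EF_Task 4=9) = 11; EF_Task 6 = 11+5 = 16
ES_Task 7 = max(EF_Task 2=4, EF_Task 4=9) = 9; EF_Task 7 = 9+8 = 17
ES_Task 8 = 14; EF_Task 8 = 14+6 = 20
ES_Task 9 = max(EF_Task 4=9, EF_Task 5=16, EF_Task 6=16, EF_Task 7=17, EF_Task 8=20) = 20; EF_Task 9 = 20+6 = 26
Expected project duration μ = 26 weeks. Critical path: Task 2 → Task 3 → Task 8 → Task 9.

Variance along critical path = 2.778 + 2.778 + 0.444 + 2.778 = 8.778; σ = √8.778 = 2.963 weeks.
Z = (31 − 26) / 2.963 = 1.688
P(T ≤ 31) = Φ(1.688) ≈ 0.954

0.954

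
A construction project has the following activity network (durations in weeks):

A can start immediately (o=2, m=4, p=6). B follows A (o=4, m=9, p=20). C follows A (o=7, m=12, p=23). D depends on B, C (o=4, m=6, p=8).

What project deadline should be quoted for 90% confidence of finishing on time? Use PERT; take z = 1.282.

te_A = (2 + 4·4 + 6)/6 = 24/6 = 4; σ²_A = ((6−2)/6)² = 0.444
te_B = (4 + 4·9 + 20)/6 = 60/6 = 10; σ²_B = ((20−4)/6)² = 7.111
te_C = (7 + 4·12 + 23)/6 = 78/6 = 13; σ²_C = ((23−7)/6)² = 7.111
te_D = (4 + 4·6 + 8)/6 = 36/6 = 6; σ²_D = ((8−4)/6)² = 0.444

Forward pass:
ES_A = 0; EF_A = 4
ES_B = 4; EF_B = 4+10 = 14
ES_C = 4; EF_C = 4+13 = 17
ES_D = max(EF_B=14, EF_C=17) = 17; EF_D = 17+6 = 23
Expected project duration μ = 23 weeks. Critical path: A → C → D.

Variance along critical path = 0.444 + 7.111 + 0.444 = 8.000; σ = 2.828 weeks.
D = μ + z·σ = 23 + 1.282·2.828 = 26.6 weeks

26.6 weeks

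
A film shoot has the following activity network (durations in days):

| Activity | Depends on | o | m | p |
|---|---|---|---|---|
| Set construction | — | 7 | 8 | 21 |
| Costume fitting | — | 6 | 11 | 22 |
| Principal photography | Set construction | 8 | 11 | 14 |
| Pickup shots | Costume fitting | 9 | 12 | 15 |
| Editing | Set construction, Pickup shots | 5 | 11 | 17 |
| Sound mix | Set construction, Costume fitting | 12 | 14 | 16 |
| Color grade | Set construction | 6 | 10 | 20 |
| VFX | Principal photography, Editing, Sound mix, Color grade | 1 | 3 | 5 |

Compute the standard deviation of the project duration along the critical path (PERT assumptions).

3.54 days

te_Set construction = (7 + 4·8 + 21)/6 = 60/6 = 10; σ²_Set construction = ((21−7)/6)² = 5.444
te_Costume fitting = (6 + 4·11 + 22)/6 = 72/6 = 12; σ²_Costume fitting = ((22−6)/6)² = 7.111
te_Principal photography = (8 + 4·11 + 14)/6 = 66/6 = 11; σ²_Principal photography = ((14−8)/6)² = 1.000
te_Pickup shots = (9 + 4·12 + 15)/6 = 72/6 = 12; σ²_Pickup shots = ((15−9)/6)² = 1.000
te_Editing = (5 + 4·11 + 17)/6 = 66/6 = 11; σ²_Editing = ((17−5)/6)² = 4.000
te_Sound mix = (12 + 4·14 + 16)/6 = 84/6 = 14; σ²_Sound mix = ((16−12)/6)² = 0.444
te_Color grade = (6 + 4·10 + 20)/6 = 66/6 = 11; σ²_Color grade = ((20−6)/6)² = 5.444
te_VFX = (1 + 4·3 + 5)/6 = 18/6 = 3; σ²_VFX = ((5−1)/6)² = 0.444

Forward pass:
ES_Set construction = 0; EF_Set construction = 10
ES_Costume fitting = 0; EF_Costume fitting = 12
ES_Principal photography = 10; EF_Principal photography = 10+11 = 21
ES_Pickup shots = 12; EF_Pickup shots = 12+12 = 24
ES_Editing = max(EF_Set construction=10, EF_Pickup shots=24) = 24; EF_Editing = 24+11 = 35
ES_Sound mix = max(EF_Set construction=10, EF_Costume fitting=12) = 12; EF_Sound mix = 12+14 = 26
ES_Color grade = 10; EF_Color grade = 10+11 = 21
ES_VFX = max(EF_Principal photography=21, EF_Editing=35, EF_Sound mix=26, EF_Color grade=21) = 35; EF_VFX = 35+3 = 38
Expected project duration μ = 38 days. Critical path: Costume fitting → Pickup shots → Editing → VFX.

Variance along critical path = 7.111 + 1.000 + 4.000 + 0.444 = 12.556
σ = √12.556 = 3.543 days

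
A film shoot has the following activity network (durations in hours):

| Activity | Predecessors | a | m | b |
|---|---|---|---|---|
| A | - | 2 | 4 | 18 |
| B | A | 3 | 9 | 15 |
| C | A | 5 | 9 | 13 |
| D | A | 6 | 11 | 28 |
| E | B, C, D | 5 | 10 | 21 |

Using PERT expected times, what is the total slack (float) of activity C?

4 hours

te_A = (2 + 4·4 + 18)/6 = 36/6 = 6
te_B = (3 + 4·9 + 15)/6 = 54/6 = 9
te_C = (5 + 4·9 + 13)/6 = 54/6 = 9
te_D = (6 + 4·11 + 28)/6 = 78/6 = 13
te_E = (5 + 4·10 + 21)/6 = 66/6 = 11

Forward pass:
ES_A = 0; EF_A = 6
ES_B = 6; EF_B = 6+9 = 15
ES_C = 6; EF_C = 6+9 = 15
ES_D = 6; EF_D = 6+13 = 19
ES_E = max(EF_B=15, EF_C=15, EF_D=19) = 19; EF_E = 19+11 = 30
Expected project duration μ = 30 hours. Critical path: A → D → E.

Backward pass:
LF_E = 30; LS_E = 30−11 = 19
LF_D = LS_E = 19; LS_D = 19−13 = 6
LF_C = LS_E = 19; LS_C = 19−9 = 10
LF_B = LS_E = 19; LS_B = 19−9 = 10
LF_A = min(LS_B=10, LS_C=10, LS_D=6) = 6; LS_A = 6−6 = 0
Slack_C = LS_C − ES_C = 10 − 6 = 4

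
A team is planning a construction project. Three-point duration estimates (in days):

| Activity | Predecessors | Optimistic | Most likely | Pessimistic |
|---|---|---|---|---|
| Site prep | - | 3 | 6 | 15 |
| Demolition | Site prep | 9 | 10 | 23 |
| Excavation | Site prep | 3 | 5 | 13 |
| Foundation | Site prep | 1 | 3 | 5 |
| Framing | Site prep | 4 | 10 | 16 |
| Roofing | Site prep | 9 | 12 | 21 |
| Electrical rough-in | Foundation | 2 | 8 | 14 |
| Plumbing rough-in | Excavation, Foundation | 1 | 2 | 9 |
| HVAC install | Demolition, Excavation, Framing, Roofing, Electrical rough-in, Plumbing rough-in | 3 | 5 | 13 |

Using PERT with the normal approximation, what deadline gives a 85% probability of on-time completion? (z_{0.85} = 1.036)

29.4 days

te_Site prep = (3 + 4·6 + 15)/6 = 42/6 = 7; σ²_Site prep = ((15−3)/6)² = 4.000
te_Demolition = (9 + 4·10 + 23)/6 = 72/6 = 12; σ²_Demolition = ((23−9)/6)² = 5.444
te_Excavation = (3 + 4·5 + 13)/6 = 36/6 = 6; σ²_Excavation = ((13−3)/6)² = 2.778
te_Foundation = (1 + 4·3 + 5)/6 = 18/6 = 3; σ²_Foundation = ((5−1)/6)² = 0.444
te_Framing = (4 + 4·10 + 16)/6 = 60/6 = 10; σ²_Framing = ((16−4)/6)² = 4.000
te_Roofing = (9 + 4·12 + 21)/6 = 78/6 = 13; σ²_Roofing = ((21−9)/6)² = 4.000
te_Electrical rough-in = (2 + 4·8 + 14)/6 = 48/6 = 8; σ²_Electrical rough-in = ((14−2)/6)² = 4.000
te_Plumbing rough-in = (1 + 4·2 + 9)/6 = 18/6 = 3; σ²_Plumbing rough-in = ((9−1)/6)² = 1.778
te_HVAC install = (3 + 4·5 + 13)/6 = 36/6 = 6; σ²_HVAC install = ((13−3)/6)² = 2.778

Forward pass:
ES_Site prep = 0; EF_Site prep = 7
ES_Demolition = 7; EF_Demolition = 7+12 = 19
ES_Excavation = 7; EF_Excavation = 7+6 = 13
ES_Foundation = 7; EF_Foundation = 7+3 = 10
ES_Framing = 7; EF_Framing = 7+10 = 17
ES_Roofing = 7; EF_Roofing = 7+13 = 20
ES_Electrical rough-in = 10; EF_Electrical rough-in = 10+8 = 18
ES_Plumbing rough-in = max(EF_Excavation=13, EF_Foundation=10) = 13; EF_Plumbing rough-in = 13+3 = 16
ES_HVAC install = max(EF_Demolition=19, EF_Excavation=13, EF_Framing=17, EF_Roofing=20, EF_Electrical rough-in=18, EF_Plumbing rough-in=16) = 20; EF_HVAC install = 20+6 = 26
Expected project duration μ = 26 days. Critical path: Site prep → Roofing → HVAC install.

Variance along critical path = 4.000 + 4.000 + 2.778 = 10.778; σ = 3.283 days.
D = μ + z·σ = 26 + 1.036·3.283 = 29.4 days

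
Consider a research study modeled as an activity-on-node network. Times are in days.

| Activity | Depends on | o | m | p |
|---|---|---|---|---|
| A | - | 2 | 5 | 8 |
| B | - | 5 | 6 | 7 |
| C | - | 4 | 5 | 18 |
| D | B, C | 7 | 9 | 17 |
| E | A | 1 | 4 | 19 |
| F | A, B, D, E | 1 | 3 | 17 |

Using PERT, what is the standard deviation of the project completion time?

te_A = (2 + 4·5 + 8)/6 = 30/6 = 5; σ²_A = ((8−2)/6)² = 1.000
te_B = (5 + 4·6 + 7)/6 = 36/6 = 6; σ²_B = ((7−5)/6)² = 0.111
te_C = (4 + 4·5 + 18)/6 = 42/6 = 7; σ²_C = ((18−4)/6)² = 5.444
te_D = (7 + 4·9 + 17)/6 = 60/6 = 10; σ²_D = ((17−7)/6)² = 2.778
te_E = (1 + 4·4 + 19)/6 = 36/6 = 6; σ²_E = ((19−1)/6)² = 9.000
te_F = (1 + 4·3 + 17)/6 = 30/6 = 5; σ²_F = ((17−1)/6)² = 7.111

Forward pass:
ES_A = 0; EF_A = 5
ES_B = 0; EF_B = 6
ES_C = 0; EF_C = 7
ES_D = max(EF_B=6, EF_C=7) = 7; EF_D = 7+10 = 17
ES_E = 5; EF_E = 5+6 = 11
ES_F = max(EF_A=5, EF_B=6, EF_D=17, EF_E=11) = 17; EF_F = 17+5 = 22
Expected project duration μ = 22 days. Critical path: C → D → F.

Variance along critical path = 5.444 + 2.778 + 7.111 = 15.333
σ = √15.333 = 3.916 days

3.92 days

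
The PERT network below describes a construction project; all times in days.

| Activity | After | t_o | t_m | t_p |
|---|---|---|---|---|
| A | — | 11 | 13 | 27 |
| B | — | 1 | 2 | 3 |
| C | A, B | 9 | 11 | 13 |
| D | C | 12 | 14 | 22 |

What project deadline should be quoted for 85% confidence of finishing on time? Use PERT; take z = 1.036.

te_A = (11 + 4·13 + 27)/6 = 90/6 = 15; σ²_A = ((27−11)/6)² = 7.111
te_B = (1 + 4·2 + 3)/6 = 12/6 = 2; σ²_B = ((3−1)/6)² = 0.111
te_C = (9 + 4·11 + 13)/6 = 66/6 = 11; σ²_C = ((13−9)/6)² = 0.444
te_D = (12 + 4·14 + 22)/6 = 90/6 = 15; σ²_D = ((22−12)/6)² = 2.778

Forward pass:
ES_A = 0; EF_A = 15
ES_B = 0; EF_B = 2
ES_C = max(EF_A=15, EF_B=2) = 15; EF_C = 15+11 = 26
ES_D = 26; EF_D = 26+15 = 41
Expected project duration μ = 41 days. Critical path: A → C → D.

Variance along critical path = 7.111 + 0.444 + 2.778 = 10.333; σ = 3.215 days.
D = μ + z·σ = 41 + 1.036·3.215 = 44.3 days

44.3 days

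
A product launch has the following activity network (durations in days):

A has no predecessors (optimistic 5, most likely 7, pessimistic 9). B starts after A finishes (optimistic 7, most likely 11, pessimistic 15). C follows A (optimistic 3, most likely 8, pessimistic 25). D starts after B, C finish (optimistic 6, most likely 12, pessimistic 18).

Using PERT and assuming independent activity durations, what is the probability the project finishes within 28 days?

0.211

te_A = (5 + 4·7 + 9)/6 = 42/6 = 7; σ²_A = ((9−5)/6)² = 0.444
te_B = (7 + 4·11 + 15)/6 = 66/6 = 11; σ²_B = ((15−7)/6)² = 1.778
te_C = (3 + 4·8 + 25)/6 = 60/6 = 10; σ²_C = ((25−3)/6)² = 13.444
te_D = (6 + 4·12 + 18)/6 = 72/6 = 12; σ²_D = ((18−6)/6)² = 4.000

Forward pass:
ES_A = 0; EF_A = 7
ES_B = 7; EF_B = 7+11 = 18
ES_C = 7; EF_C = 7+10 = 17
ES_D = max(EF_B=18, EF_C=17) = 18; EF_D = 18+12 = 30
Expected project duration μ = 30 days. Critical path: A → B → D.

Variance along critical path = 0.444 + 1.778 + 4.000 = 6.222; σ = √6.222 = 2.494 days.
Z = (28 − 30) / 2.494 = -0.802
P(T ≤ 28) = Φ(-0.802) ≈ 0.211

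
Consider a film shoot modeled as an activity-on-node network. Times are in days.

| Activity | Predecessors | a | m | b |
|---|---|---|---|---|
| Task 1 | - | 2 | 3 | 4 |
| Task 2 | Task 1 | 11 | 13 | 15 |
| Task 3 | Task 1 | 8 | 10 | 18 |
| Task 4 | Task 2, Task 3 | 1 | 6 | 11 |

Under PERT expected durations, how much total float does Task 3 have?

2 days

te_Task 1 = (2 + 4·3 + 4)/6 = 18/6 = 3
te_Task 2 = (11 + 4·13 + 15)/6 = 78/6 = 13
te_Task 3 = (8 + 4·10 + 18)/6 = 66/6 = 11
te_Task 4 = (1 + 4·6 + 11)/6 = 36/6 = 6

Forward pass:
ES_Task 1 = 0; EF_Task 1 = 3
ES_Task 2 = 3; EF_Task 2 = 3+13 = 16
ES_Task 3 = 3; EF_Task 3 = 3+11 = 14
ES_Task 4 = max(EF_Task 2=16, EF_Task 3=14) = 16; EF_Task 4 = 16+6 = 22
Expected project duration μ = 22 days. Critical path: Task 1 → Task 2 → Task 4.

Backward pass:
LF_Task 4 = 22; LS_Task 4 = 22−6 = 16
LF_Task 3 = LS_Task 4 = 16; LS_Task 3 = 16−11 = 5
LF_Task 2 = LS_Task 4 = 16; LS_Task 2 = 16−13 = 3
LF_Task 1 = min(LS_Task 2=3, LS_Task 3=5) = 3; LS_Task 1 = 3−3 = 0
Slack_Task 3 = LS_Task 3 − ES_Task 3 = 5 − 3 = 2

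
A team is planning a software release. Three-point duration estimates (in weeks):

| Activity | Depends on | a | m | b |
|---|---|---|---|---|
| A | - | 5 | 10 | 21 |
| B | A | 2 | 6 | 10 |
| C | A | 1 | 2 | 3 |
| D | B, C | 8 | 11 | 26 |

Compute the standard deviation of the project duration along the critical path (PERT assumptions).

te_A = (5 + 4·10 + 21)/6 = 66/6 = 11; σ²_A = ((21−5)/6)² = 7.111
te_B = (2 + 4·6 + 10)/6 = 36/6 = 6; σ²_B = ((10−2)/6)² = 1.778
te_C = (1 + 4·2 + 3)/6 = 12/6 = 2; σ²_C = ((3−1)/6)² = 0.111
te_D = (8 + 4·11 + 26)/6 = 78/6 = 13; σ²_D = ((26−8)/6)² = 9.000

Forward pass:
ES_A = 0; EF_A = 11
ES_B = 11; EF_B = 11+6 = 17
ES_C = 11; EF_C = 11+2 = 13
ES_D = max(EF_B=17, EF_C=13) = 17; EF_D = 17+13 = 30
Expected project duration μ = 30 weeks. Critical path: A → B → D.

Variance along critical path = 7.111 + 1.778 + 9.000 = 17.889
σ = √17.889 = 4.230 weeks

4.23 weeks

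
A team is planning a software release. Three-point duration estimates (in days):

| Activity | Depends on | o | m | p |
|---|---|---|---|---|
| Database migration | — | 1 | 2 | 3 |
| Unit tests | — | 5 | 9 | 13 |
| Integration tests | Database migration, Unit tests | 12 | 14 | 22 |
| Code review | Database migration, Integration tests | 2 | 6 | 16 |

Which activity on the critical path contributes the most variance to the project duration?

te_Database migration = (1 + 4·2 + 3)/6 = 12/6 = 2; σ²_Database migration = ((3−1)/6)² = 0.111
te_Unit tests = (5 + 4·9 + 13)/6 = 54/6 = 9; σ²_Unit tests = ((13−5)/6)² = 1.778
te_Integration tests = (12 + 4·14 + 22)/6 = 90/6 = 15; σ²_Integration tests = ((22−12)/6)² = 2.778
te_Code review = (2 + 4·6 + 16)/6 = 42/6 = 7; σ²_Code review = ((16−2)/6)² = 5.444

Forward pass:
ES_Database migration = 0; EF_Database migration = 2
ES_Unit tests = 0; EF_Unit tests = 9
ES_Integration tests = max(EF_Database migration=2, EF_Unit tests=9) = 9; EF_Integration tests = 9+15 = 24
ES_Code review = max(EF_Database migration=2, EF_Integration tests=24) = 24; EF_Code review = 24+7 = 31
Expected project duration μ = 31 days. Critical path: Unit tests → Integration tests → Code review.

Variances on critical path: σ²_Unit tests=1.778, σ²_Integration tests=2.778, σ²_Code review=5.444.
Largest is σ²_Code review = 5.444.

Code review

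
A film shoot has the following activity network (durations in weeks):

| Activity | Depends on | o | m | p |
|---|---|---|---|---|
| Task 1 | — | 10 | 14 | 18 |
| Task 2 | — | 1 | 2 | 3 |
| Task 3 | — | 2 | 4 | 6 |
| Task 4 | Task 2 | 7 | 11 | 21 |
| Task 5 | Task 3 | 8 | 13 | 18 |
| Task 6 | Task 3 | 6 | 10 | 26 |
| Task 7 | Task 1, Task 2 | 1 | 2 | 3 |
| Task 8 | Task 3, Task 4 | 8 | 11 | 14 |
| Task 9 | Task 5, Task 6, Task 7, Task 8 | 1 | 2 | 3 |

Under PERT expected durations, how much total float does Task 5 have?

8 weeks

te_Task 1 = (10 + 4·14 + 18)/6 = 84/6 = 14
te_Task 2 = (1 + 4·2 + 3)/6 = 12/6 = 2
te_Task 3 = (2 + 4·4 + 6)/6 = 24/6 = 4
te_Task 4 = (7 + 4·11 + 21)/6 = 72/6 = 12
te_Task 5 = (8 + 4·13 + 18)/6 = 78/6 = 13
te_Task 6 = (6 + 4·10 + 26)/6 = 72/6 = 12
te_Task 7 = (1 + 4·2 + 3)/6 = 12/6 = 2
te_Task 8 = (8 + 4·11 + 14)/6 = 66/6 = 11
te_Task 9 = (1 + 4·2 + 3)/6 = 12/6 = 2

Forward pass:
ES_Task 1 = 0; EF_Task 1 = 14
ES_Task 2 = 0; EF_Task 2 = 2
ES_Task 3 = 0; EF_Task 3 = 4
ES_Task 4 = 2; EF_Task 4 = 2+12 = 14
ES_Task 5 = 4; EF_Task 5 = 4+13 = 17
ES_Task 6 = 4; EF_Task 6 = 4+12 = 16
ES_Task 7 = max(EF_Task 1=14, EF_Task 2=2) = 14; EF_Task 7 = 14+2 = 16
ES_Task 8 = max(EF_Task 3=4, EF_Task 4=14) = 14; EF_Task 8 = 14+11 = 25
ES_Task 9 = max(EF_Task 5=17, EF_Task 6=16, EF_Task 7=16, EF_Task 8=25) = 25; EF_Task 9 = 25+2 = 27
Expected project duration μ = 27 weeks. Critical path: Task 2 → Task 4 → Task 8 → Task 9.

Backward pass:
LF_Task 9 = 27; LS_Task 9 = 27−2 = 25
LF_Task 8 = LS_Task 9 = 25; LS_Task 8 = 25−11 = 14
LF_Task 7 = LS_Task 9 = 25; LS_Task 7 = 25−2 = 23
LF_Task 6 = LS_Task 9 = 25; LS_Task 6 = 25−12 = 13
LF_Task 5 = LS_Task 9 = 25; LS_Task 5 = 25−13 = 12
LF_Task 4 = LS_Task 8 = 14; LS_Task 4 = 14−12 = 2
LF_Task 3 = min(LS_Task 5=12, LS_Task 6=13, LS_Task 8=14) = 12; LS_Task 3 = 12−4 = 8
LF_Task 2 = min(LS_Task 4=2, LS_Task 7=23) = 2; LS_Task 2 = 2−2 = 0
LF_Task 1 = LS_Task 7 = 23; LS_Task 1 = 23−14 = 9
Slack_Task 5 = LS_Task 5 − ES_Task 5 = 12 − 4 = 8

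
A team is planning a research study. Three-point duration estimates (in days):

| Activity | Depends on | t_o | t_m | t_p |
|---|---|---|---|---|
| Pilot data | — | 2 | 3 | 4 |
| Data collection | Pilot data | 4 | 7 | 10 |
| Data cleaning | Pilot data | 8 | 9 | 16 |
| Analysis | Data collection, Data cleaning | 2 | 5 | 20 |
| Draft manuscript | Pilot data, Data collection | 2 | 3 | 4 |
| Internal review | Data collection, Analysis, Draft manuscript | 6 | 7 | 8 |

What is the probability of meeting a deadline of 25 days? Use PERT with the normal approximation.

te_Pilot data = (2 + 4·3 + 4)/6 = 18/6 = 3; σ²_Pilot data = ((4−2)/6)² = 0.111
te_Data collection = (4 + 4·7 + 10)/6 = 42/6 = 7; σ²_Data collection = ((10−4)/6)² = 1.000
te_Data cleaning = (8 + 4·9 + 16)/6 = 60/6 = 10; σ²_Data cleaning = ((16−8)/6)² = 1.778
te_Analysis = (2 + 4·5 + 20)/6 = 42/6 = 7; σ²_Analysis = ((20−2)/6)² = 9.000
te_Draft manuscript = (2 + 4·3 + 4)/6 = 18/6 = 3; σ²_Draft manuscript = ((4−2)/6)² = 0.111
te_Internal review = (6 + 4·7 + 8)/6 = 42/6 = 7; σ²_Internal review = ((8−6)/6)² = 0.111

Forward pass:
ES_Pilot data = 0; EF_Pilot data = 3
ES_Data collection = 3; EF_Data collection = 3+7 = 10
ES_Data cleaning = 3; EF_Data cleaning = 3+10 = 13
ES_Analysis = max(EF_Data collection=10, EF_Data cleaning=13) = 13; EF_Analysis = 13+7 = 20
ES_Draft manuscript = max(EF_Pilot data=3, EF_Data collection=10) = 10; EF_Draft manuscript = 10+3 = 13
ES_Internal review = max(EF_Data collection=10, EF_Analysis=20, EF_Draft manuscript=13) = 20; EF_Internal review = 20+7 = 27
Expected project duration μ = 27 days. Critical path: Pilot data → Data cleaning → Analysis → Internal review.

Variance along critical path = 0.111 + 1.778 + 9.000 + 0.111 = 11.000; σ = √11.000 = 3.317 days.
Z = (25 − 27) / 3.317 = -0.603
P(T ≤ 25) = Φ(-0.603) ≈ 0.273

0.273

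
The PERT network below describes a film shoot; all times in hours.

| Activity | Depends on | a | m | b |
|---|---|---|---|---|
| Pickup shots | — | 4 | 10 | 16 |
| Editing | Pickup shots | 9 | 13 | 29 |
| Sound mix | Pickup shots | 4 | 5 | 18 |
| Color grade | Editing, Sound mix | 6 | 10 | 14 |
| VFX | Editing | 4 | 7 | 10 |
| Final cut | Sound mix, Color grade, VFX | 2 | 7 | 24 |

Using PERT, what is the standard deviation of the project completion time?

te_Pickup shots = (4 + 4·10 + 16)/6 = 60/6 = 10; σ²_Pickup shots = ((16−4)/6)² = 4.000
te_Editing = (9 + 4·13 + 29)/6 = 90/6 = 15; σ²_Editing = ((29−9)/6)² = 11.111
te_Sound mix = (4 + 4·5 + 18)/6 = 42/6 = 7; σ²_Sound mix = ((18−4)/6)² = 5.444
te_Color grade = (6 + 4·10 + 14)/6 = 60/6 = 10; σ²_Color grade = ((14−6)/6)² = 1.778
te_VFX = (4 + 4·7 + 10)/6 = 42/6 = 7; σ²_VFX = ((10−4)/6)² = 1.000
te_Final cut = (2 + 4·7 + 24)/6 = 54/6 = 9; σ²_Final cut = ((24−2)/6)² = 13.444

Forward pass:
ES_Pickup shots = 0; EF_Pickup shots = 10
ES_Editing = 10; EF_Editing = 10+15 = 25
ES_Sound mix = 10; EF_Sound mix = 10+7 = 17
ES_Color grade = max(EF_Editing=25, EF_Sound mix=17) = 25; EF_Color grade = 25+10 = 35
ES_VFX = 25; EF_VFX = 25+7 = 32
ES_Final cut = max(EF_Sound mix=17, EF_Color grade=35, EF_VFX=32) = 35; EF_Final cut = 35+9 = 44
Expected project duration μ = 44 hours. Critical path: Pickup shots → Editing → Color grade → Final cut.

Variance along critical path = 4.000 + 11.111 + 1.778 + 13.444 = 30.333
σ = √30.333 = 5.508 hours

5.51 hours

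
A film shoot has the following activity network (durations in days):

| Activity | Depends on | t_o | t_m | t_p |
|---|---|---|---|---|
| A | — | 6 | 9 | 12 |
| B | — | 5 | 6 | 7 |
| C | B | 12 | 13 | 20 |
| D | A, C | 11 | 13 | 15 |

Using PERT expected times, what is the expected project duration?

te_A = (6 + 4·9 + 12)/6 = 54/6 = 9
te_B = (5 + 4·6 + 7)/6 = 36/6 = 6
te_C = (12 + 4·13 + 20)/6 = 84/6 = 14
te_D = (11 + 4·13 + 15)/6 = 78/6 = 13

Forward pass:
ES_A = 0; EF_A = 9
ES_B = 0; EF_B = 6
ES_C = 6; EF_C = 6+14 = 20
ES_D = max(EF_A=9, EF_C=20) = 20; EF_D = 20+13 = 33
Expected project duration μ = 33 days. Critical path: B → C → D.

33 days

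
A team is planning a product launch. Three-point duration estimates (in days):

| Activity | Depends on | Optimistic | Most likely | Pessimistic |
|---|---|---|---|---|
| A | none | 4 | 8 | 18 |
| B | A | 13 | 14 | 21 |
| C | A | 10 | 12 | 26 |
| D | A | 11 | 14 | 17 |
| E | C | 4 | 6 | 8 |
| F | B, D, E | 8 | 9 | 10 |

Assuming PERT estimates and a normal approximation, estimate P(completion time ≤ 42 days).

te_A = (4 + 4·8 + 18)/6 = 54/6 = 9; σ²_A = ((18−4)/6)² = 5.444
te_B = (13 + 4·14 + 21)/6 = 90/6 = 15; σ²_B = ((21−13)/6)² = 1.778
te_C = (10 + 4·12 + 26)/6 = 84/6 = 14; σ²_C = ((26−10)/6)² = 7.111
te_D = (11 + 4·14 + 17)/6 = 84/6 = 14; σ²_D = ((17−11)/6)² = 1.000
te_E = (4 + 4·6 + 8)/6 = 36/6 = 6; σ²_E = ((8−4)/6)² = 0.444
te_F = (8 + 4·9 + 10)/6 = 54/6 = 9; σ²_F = ((10−8)/6)² = 0.111

Forward pass:
ES_A = 0; EF_A = 9
ES_B = 9; EF_B = 9+15 = 24
ES_C = 9; EF_C = 9+14 = 23
ES_D = 9; EF_D = 9+14 = 23
ES_E = 23; EF_E = 23+6 = 29
ES_F = max(EF_B=24, EF_D=23, EF_E=29) = 29; EF_F = 29+9 = 38
Expected project duration μ = 38 days. Critical path: A → C → E → F.

Variance along critical path = 5.444 + 7.111 + 0.444 + 0.111 = 13.111; σ = √13.111 = 3.621 days.
Z = (42 − 38) / 3.621 = 1.105
P(T ≤ 42) = Φ(1.105) ≈ 0.865

0.865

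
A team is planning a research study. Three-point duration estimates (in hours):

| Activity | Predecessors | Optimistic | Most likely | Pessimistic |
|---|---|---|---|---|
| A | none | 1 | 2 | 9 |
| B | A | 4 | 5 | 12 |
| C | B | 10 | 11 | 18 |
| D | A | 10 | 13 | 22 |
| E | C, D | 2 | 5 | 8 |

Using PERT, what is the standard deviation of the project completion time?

2.52 hours

te_A = (1 + 4·2 + 9)/6 = 18/6 = 3; σ²_A = ((9−1)/6)² = 1.778
te_B = (4 + 4·5 + 12)/6 = 36/6 = 6; σ²_B = ((12−4)/6)² = 1.778
te_C = (10 + 4·11 + 18)/6 = 72/6 = 12; σ²_C = ((18−10)/6)² = 1.778
te_D = (10 + 4·13 + 22)/6 = 84/6 = 14; σ²_D = ((22−10)/6)² = 4.000
te_E = (2 + 4·5 + 8)/6 = 30/6 = 5; σ²_E = ((8−2)/6)² = 1.000

Forward pass:
ES_A = 0; EF_A = 3
ES_B = 3; EF_B = 3+6 = 9
ES_C = 9; EF_C = 9+12 = 21
ES_D = 3; EF_D = 3+14 = 17
ES_E = max(EF_C=21, EF_D=17) = 21; EF_E = 21+5 = 26
Expected project duration μ = 26 hours. Critical path: A → B → C → E.

Variance along critical path = 1.778 + 1.778 + 1.778 + 1.000 = 6.333
σ = √6.333 = 2.517 hours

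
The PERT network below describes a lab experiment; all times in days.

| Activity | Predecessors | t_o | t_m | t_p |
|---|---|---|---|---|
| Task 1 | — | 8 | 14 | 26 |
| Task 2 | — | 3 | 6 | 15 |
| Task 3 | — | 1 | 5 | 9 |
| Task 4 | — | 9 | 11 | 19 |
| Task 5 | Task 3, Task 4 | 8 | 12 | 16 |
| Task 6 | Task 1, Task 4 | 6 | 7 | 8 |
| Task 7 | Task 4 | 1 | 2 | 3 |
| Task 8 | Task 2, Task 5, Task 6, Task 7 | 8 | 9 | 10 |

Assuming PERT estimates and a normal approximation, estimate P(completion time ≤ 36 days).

0.918

te_Task 1 = (8 + 4·14 + 26)/6 = 90/6 = 15; σ²_Task 1 = ((26−8)/6)² = 9.000
te_Task 2 = (3 + 4·6 + 15)/6 = 42/6 = 7; σ²_Task 2 = ((15−3)/6)² = 4.000
te_Task 3 = (1 + 4·5 + 9)/6 = 30/6 = 5; σ²_Task 3 = ((9−1)/6)² = 1.778
te_Task 4 = (9 + 4·11 + 19)/6 = 72/6 = 12; σ²_Task 4 = ((19−9)/6)² = 2.778
te_Task 5 = (8 + 4·12 + 16)/6 = 72/6 = 12; σ²_Task 5 = ((16−8)/6)² = 1.778
te_Task 6 = (6 + 4·7 + 8)/6 = 42/6 = 7; σ²_Task 6 = ((8−6)/6)² = 0.111
te_Task 7 = (1 + 4·2 + 3)/6 = 12/6 = 2; σ²_Task 7 = ((3−1)/6)² = 0.111
te_Task 8 = (8 + 4·9 + 10)/6 = 54/6 = 9; σ²_Task 8 = ((10−8)/6)² = 0.111

Forward pass:
ES_Task 1 = 0; EF_Task 1 = 15
ES_Task 2 = 0; EF_Task 2 = 7
ES_Task 3 = 0; EF_Task 3 = 5
ES_Task 4 = 0; EF_Task 4 = 12
ES_Task 5 = max(EF_Task 3=5, EF_Task 4=12) = 12; EF_Task 5 = 12+12 = 24
ES_Task 6 = max(EF_Task 1=15, EF_Task 4=12) = 15; EF_Task 6 = 15+7 = 22
ES_Task 7 = 12; EF_Task 7 = 12+2 = 14
ES_Task 8 = max(EF_Task 2=7, EF_Task 5=24, EF_Task 6=22, EF_Task 7=14) = 24; EF_Task 8 = 24+9 = 33
Expected project duration μ = 33 days. Critical path: Task 4 → Task 5 → Task 8.

Variance along critical path = 2.778 + 1.778 + 0.111 = 4.667; σ = √4.667 = 2.160 days.
Z = (36 − 33) / 2.160 = 1.389
P(T ≤ 36) = Φ(1.389) ≈ 0.918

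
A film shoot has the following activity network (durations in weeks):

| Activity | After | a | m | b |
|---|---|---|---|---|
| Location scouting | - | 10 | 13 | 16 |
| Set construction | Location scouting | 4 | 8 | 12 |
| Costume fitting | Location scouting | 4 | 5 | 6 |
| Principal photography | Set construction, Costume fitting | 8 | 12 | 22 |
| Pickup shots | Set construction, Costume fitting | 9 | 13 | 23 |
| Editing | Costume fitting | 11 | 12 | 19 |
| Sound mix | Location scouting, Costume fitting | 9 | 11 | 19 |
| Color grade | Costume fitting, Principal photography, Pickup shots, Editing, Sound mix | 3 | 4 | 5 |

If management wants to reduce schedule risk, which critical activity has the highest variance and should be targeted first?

Pickup shots

te_Location scouting = (10 + 4·13 + 16)/6 = 78/6 = 13; σ²_Location scouting = ((16−10)/6)² = 1.000
te_Set construction = (4 + 4·8 + 12)/6 = 48/6 = 8; σ²_Set construction = ((12−4)/6)² = 1.778
te_Costume fitting = (4 + 4·5 + 6)/6 = 30/6 = 5; σ²_Costume fitting = ((6−4)/6)² = 0.111
te_Principal photography = (8 + 4·12 + 22)/6 = 78/6 = 13; σ²_Principal photography = ((22−8)/6)² = 5.444
te_Pickup shots = (9 + 4·13 + 23)/6 = 84/6 = 14; σ²_Pickup shots = ((23−9)/6)² = 5.444
te_Editing = (11 + 4·12 + 19)/6 = 78/6 = 13; σ²_Editing = ((19−11)/6)² = 1.778
te_Sound mix = (9 + 4·11 + 19)/6 = 72/6 = 12; σ²_Sound mix = ((19−9)/6)² = 2.778
te_Color grade = (3 + 4·4 + 5)/6 = 24/6 = 4; σ²_Color grade = ((5−3)/6)² = 0.111

Forward pass:
ES_Location scouting = 0; EF_Location scouting = 13
ES_Set construction = 13; EF_Set construction = 13+8 = 21
ES_Costume fitting = 13; EF_Costume fitting = 13+5 = 18
ES_Principal photography = max(EF_Set construction=21, EF_Costume fitting=18) = 21; EF_Principal photography = 21+13 = 34
ES_Pickup shots = max(EF_Set construction=21, EF_Costume fitting=18) = 21; EF_Pickup shots = 21+14 = 35
ES_Editing = 18; EF_Editing = 18+13 = 31
ES_Sound mix = max(EF_Location scouting=13, EF_Costume fitting=18) = 18; EF_Sound mix = 18+12 = 30
ES_Color grade = max(EF_Costume fitting=18, EF_Principal photography=34, EF_Pickup shots=35, EF_Editing=31, EF_Sound mix=30) = 35; EF_Color grade = 35+4 = 39
Expected project duration μ = 39 weeks. Critical path: Location scouting → Set construction → Pickup shots → Color grade.

Variances on critical path: σ²_Location scouting=1.000, σ²_Set construction=1.778, σ²_Pickup shots=5.444, σ²_Color grade=0.111.
Largest is σ²_Pickup shots = 5.444.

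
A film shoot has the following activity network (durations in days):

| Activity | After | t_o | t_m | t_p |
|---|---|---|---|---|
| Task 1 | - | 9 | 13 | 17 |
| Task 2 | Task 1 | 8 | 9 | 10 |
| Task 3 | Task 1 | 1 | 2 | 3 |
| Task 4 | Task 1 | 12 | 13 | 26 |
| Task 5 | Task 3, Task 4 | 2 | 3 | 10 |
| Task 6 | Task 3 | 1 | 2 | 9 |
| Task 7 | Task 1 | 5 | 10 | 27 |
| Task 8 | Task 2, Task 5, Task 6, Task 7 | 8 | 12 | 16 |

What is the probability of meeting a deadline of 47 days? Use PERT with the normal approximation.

te_Task 1 = (9 + 4·13 + 17)/6 = 78/6 = 13; σ²_Task 1 = ((17−9)/6)² = 1.778
te_Task 2 = (8 + 4·9 + 10)/6 = 54/6 = 9; σ²_Task 2 = ((10−8)/6)² = 0.111
te_Task 3 = (1 + 4·2 + 3)/6 = 12/6 = 2; σ²_Task 3 = ((3−1)/6)² = 0.111
te_Task 4 = (12 + 4·13 + 26)/6 = 90/6 = 15; σ²_Task 4 = ((26−12)/6)² = 5.444
te_Task 5 = (2 + 4·3 + 10)/6 = 24/6 = 4; σ²_Task 5 = ((10−2)/6)² = 1.778
te_Task 6 = (1 + 4·2 + 9)/6 = 18/6 = 3; σ²_Task 6 = ((9−1)/6)² = 1.778
te_Task 7 = (5 + 4·10 + 27)/6 = 72/6 = 12; σ²_Task 7 = ((27−5)/6)² = 13.444
te_Task 8 = (8 + 4·12 + 16)/6 = 72/6 = 12; σ²_Task 8 = ((16−8)/6)² = 1.778

Forward pass:
ES_Task 1 = 0; EF_Task 1 = 13
ES_Task 2 = 13; EF_Task 2 = 13+9 = 22
ES_Task 3 = 13; EF_Task 3 = 13+2 = 15
ES_Task 4 = 13; EF_Task 4 = 13+15 = 28
ES_Task 5 = max(EF_Task 3=15, EF_Task 4=28) = 28; EF_Task 5 = 28+4 = 32
ES_Task 6 = 15; EF_Task 6 = 15+3 = 18
ES_Task 7 = 13; EF_Task 7 = 13+12 = 25
ES_Task 8 = max(EF_Task 2=22, EF_Task 5=32, EF_Task 6=18, EF_Task 7=25) = 32; EF_Task 8 = 32+12 = 44
Expected project duration μ = 44 days. Critical path: Task 1 → Task 4 → Task 5 → Task 8.

Variance along critical path = 1.778 + 5.444 + 1.778 + 1.778 = 10.778; σ = √10.778 = 3.283 days.
Z = (47 − 44) / 3.283 = 0.914
P(T ≤ 47) = Φ(0.914) ≈ 0.820

0.820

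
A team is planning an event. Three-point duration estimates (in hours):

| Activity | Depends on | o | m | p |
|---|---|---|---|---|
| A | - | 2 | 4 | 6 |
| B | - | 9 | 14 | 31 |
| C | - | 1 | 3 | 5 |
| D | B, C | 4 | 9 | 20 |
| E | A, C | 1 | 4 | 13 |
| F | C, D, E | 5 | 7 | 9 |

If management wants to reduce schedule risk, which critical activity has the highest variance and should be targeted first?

te_A = (2 + 4·4 + 6)/6 = 24/6 = 4; σ²_A = ((6−2)/6)² = 0.444
te_B = (9 + 4·14 + 31)/6 = 96/6 = 16; σ²_B = ((31−9)/6)² = 13.444
te_C = (1 + 4·3 + 5)/6 = 18/6 = 3; σ²_C = ((5−1)/6)² = 0.444
te_D = (4 + 4·9 + 20)/6 = 60/6 = 10; σ²_D = ((20−4)/6)² = 7.111
te_E = (1 + 4·4 + 13)/6 = 30/6 = 5; σ²_E = ((13−1)/6)² = 4.000
te_F = (5 + 4·7 + 9)/6 = 42/6 = 7; σ²_F = ((9−5)/6)² = 0.444

Forward pass:
ES_A = 0; EF_A = 4
ES_B = 0; EF_B = 16
ES_C = 0; EF_C = 3
ES_D = max(EF_B=16, EF_C=3) = 16; EF_D = 16+10 = 26
ES_E = max(EF_A=4, EF_C=3) = 4; EF_E = 4+5 = 9
ES_F = max(EF_C=3, EF_D=26, EF_E=9) = 26; EF_F = 26+7 = 33
Expected project duration μ = 33 hours. Critical path: B → D → F.

Variances on critical path: σ²_B=13.444, σ²_D=7.111, σ²_F=0.444.
Largest is σ²_B = 13.444.

B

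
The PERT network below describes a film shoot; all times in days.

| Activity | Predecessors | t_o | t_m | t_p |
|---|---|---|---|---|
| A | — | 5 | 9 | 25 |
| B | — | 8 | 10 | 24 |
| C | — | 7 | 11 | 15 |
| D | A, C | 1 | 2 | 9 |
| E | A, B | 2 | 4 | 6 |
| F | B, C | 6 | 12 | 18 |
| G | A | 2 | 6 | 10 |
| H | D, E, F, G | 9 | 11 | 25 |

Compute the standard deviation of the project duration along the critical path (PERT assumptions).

te_A = (5 + 4·9 + 25)/6 = 66/6 = 11; σ²_A = ((25−5)/6)² = 11.111
te_B = (8 + 4·10 + 24)/6 = 72/6 = 12; σ²_B = ((24−8)/6)² = 7.111
te_C = (7 + 4·11 + 15)/6 = 66/6 = 11; σ²_C = ((15−7)/6)² = 1.778
te_D = (1 + 4·2 + 9)/6 = 18/6 = 3; σ²_D = ((9−1)/6)² = 1.778
te_E = (2 + 4·4 + 6)/6 = 24/6 = 4; σ²_E = ((6−2)/6)² = 0.444
te_F = (6 + 4·12 + 18)/6 = 72/6 = 12; σ²_F = ((18−6)/6)² = 4.000
te_G = (2 + 4·6 + 10)/6 = 36/6 = 6; σ²_G = ((10−2)/6)² = 1.778
te_H = (9 + 4·11 + 25)/6 = 78/6 = 13; σ²_H = ((25−9)/6)² = 7.111

Forward pass:
ES_A = 0; EF_A = 11
ES_B = 0; EF_B = 12
ES_C = 0; EF_C = 11
ES_D = max(EF_A=11, EF_C=11) = 11; EF_D = 11+3 = 14
ES_E = max(EF_A=11, EF_B=12) = 12; EF_E = 12+4 = 16
ES_F = max(EF_B=12, EF_C=11) = 12; EF_F = 12+12 = 24
ES_G = 11; EF_G = 11+6 = 17
ES_H = max(EF_D=14, EF_E=16, EF_F=24, EF_G=17) = 24; EF_H = 24+13 = 37
Expected project duration μ = 37 days. Critical path: B → F → H.

Variance along critical path = 7.111 + 4.000 + 7.111 = 18.222
σ = √18.222 = 4.269 days

4.27 days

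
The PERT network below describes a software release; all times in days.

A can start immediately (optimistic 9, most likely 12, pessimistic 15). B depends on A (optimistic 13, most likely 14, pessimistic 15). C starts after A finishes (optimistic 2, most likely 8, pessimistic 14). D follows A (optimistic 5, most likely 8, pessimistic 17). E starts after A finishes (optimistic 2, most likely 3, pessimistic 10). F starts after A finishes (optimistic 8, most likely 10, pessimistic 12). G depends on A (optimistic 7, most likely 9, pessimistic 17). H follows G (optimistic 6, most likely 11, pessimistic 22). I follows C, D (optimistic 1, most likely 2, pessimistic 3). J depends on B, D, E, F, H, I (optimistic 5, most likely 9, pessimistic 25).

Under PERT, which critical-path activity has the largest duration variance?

te_A = (9 + 4·12 + 15)/6 = 72/6 = 12; σ²_A = ((15−9)/6)² = 1.000
te_B = (13 + 4·14 + 15)/6 = 84/6 = 14; σ²_B = ((15−13)/6)² = 0.111
te_C = (2 + 4·8 + 14)/6 = 48/6 = 8; σ²_C = ((14−2)/6)² = 4.000
te_D = (5 + 4·8 + 17)/6 = 54/6 = 9; σ²_D = ((17−5)/6)² = 4.000
te_E = (2 + 4·3 + 10)/6 = 24/6 = 4; σ²_E = ((10−2)/6)² = 1.778
te_F = (8 + 4·10 + 12)/6 = 60/6 = 10; σ²_F = ((12−8)/6)² = 0.444
te_G = (7 + 4·9 + 17)/6 = 60/6 = 10; σ²_G = ((17−7)/6)² = 2.778
te_H = (6 + 4·11 + 22)/6 = 72/6 = 12; σ²_H = ((22−6)/6)² = 7.111
te_I = (1 + 4·2 + 3)/6 = 12/6 = 2; σ²_I = ((3−1)/6)² = 0.111
te_J = (5 + 4·9 + 25)/6 = 66/6 = 11; σ²_J = ((25−5)/6)² = 11.111

Forward pass:
ES_A = 0; EF_A = 12
ES_B = 12; EF_B = 12+14 = 26
ES_C = 12; EF_C = 12+8 = 20
ES_D = 12; EF_D = 12+9 = 21
ES_E = 12; EF_E = 12+4 = 16
ES_F = 12; EF_F = 12+10 = 22
ES_G = 12; EF_G = 12+10 = 22
ES_H = 22; EF_H = 22+12 = 34
ES_I = max(EF_C=20, EF_D=21) = 21; EF_I = 21+2 = 23
ES_J = max(EF_B=26, EF_D=21, EF_E=16, EF_F=22, EF_H=34, EF_I=23) = 34; EF_J = 34+11 = 45
Expected project duration μ = 45 days. Critical path: A → G → H → J.

Variances on critical path: σ²_A=1.000, σ²_G=2.778, σ²_H=7.111, σ²_J=11.111.
Largest is σ²_J = 11.111.

J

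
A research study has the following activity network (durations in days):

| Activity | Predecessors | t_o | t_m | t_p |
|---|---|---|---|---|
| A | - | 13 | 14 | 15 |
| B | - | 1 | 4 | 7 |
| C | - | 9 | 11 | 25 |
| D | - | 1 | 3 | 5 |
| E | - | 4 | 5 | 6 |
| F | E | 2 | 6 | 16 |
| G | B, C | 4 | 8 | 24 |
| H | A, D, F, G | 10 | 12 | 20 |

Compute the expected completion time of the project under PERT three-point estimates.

te_A = (13 + 4·14 + 15)/6 = 84/6 = 14
te_B = (1 + 4·4 + 7)/6 = 24/6 = 4
te_C = (9 + 4·11 + 25)/6 = 78/6 = 13
te_D = (1 + 4·3 + 5)/6 = 18/6 = 3
te_E = (4 + 4·5 + 6)/6 = 30/6 = 5
te_F = (2 + 4·6 + 16)/6 = 42/6 = 7
te_G = (4 + 4·8 + 24)/6 = 60/6 = 10
te_H = (10 + 4·12 + 20)/6 = 78/6 = 13

Forward pass:
ES_A = 0; EF_A = 14
ES_B = 0; EF_B = 4
ES_C = 0; EF_C = 13
ES_D = 0; EF_D = 3
ES_E = 0; EF_E = 5
ES_F = 5; EF_F = 5+7 = 12
ES_G = max(EF_B=4, EF_C=13) = 13; EF_G = 13+10 = 23
ES_H = max(EF_A=14, EF_D=3, EF_F=12, EF_G=23) = 23; EF_H = 23+13 = 36
Expected project duration μ = 36 days. Critical path: C → G → H.

36 days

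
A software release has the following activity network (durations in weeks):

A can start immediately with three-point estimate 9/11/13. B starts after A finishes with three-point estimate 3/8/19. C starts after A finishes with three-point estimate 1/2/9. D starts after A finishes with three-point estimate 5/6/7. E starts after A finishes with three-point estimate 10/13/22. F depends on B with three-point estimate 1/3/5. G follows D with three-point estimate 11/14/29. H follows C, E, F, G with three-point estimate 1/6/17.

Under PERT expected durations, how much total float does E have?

te_A = (9 + 4·11 + 13)/6 = 66/6 = 11
te_B = (3 + 4·8 + 19)/6 = 54/6 = 9
te_C = (1 + 4·2 + 9)/6 = 18/6 = 3
te_D = (5 + 4·6 + 7)/6 = 36/6 = 6
te_E = (10 + 4·13 + 22)/6 = 84/6 = 14
te_F = (1 + 4·3 + 5)/6 = 18/6 = 3
te_G = (11 + 4·14 + 29)/6 = 96/6 = 16
te_H = (1 + 4·6 + 17)/6 = 42/6 = 7

Forward pass:
ES_A = 0; EF_A = 11
ES_B = 11; EF_B = 11+9 = 20
ES_C = 11; EF_C = 11+3 = 14
ES_D = 11; EF_D = 11+6 = 17
ES_E = 11; EF_E = 11+14 = 25
ES_F = 20; EF_F = 20+3 = 23
ES_G = 17; EF_G = 17+16 = 33
ES_H = max(EF_C=14, EF_E=25, EF_F=23, EF_G=33) = 33; EF_H = 33+7 = 40
Expected project duration μ = 40 weeks. Critical path: A → D → G → H.

Backward pass:
LF_H = 40; LS_H = 40−7 = 33
LF_G = LS_H = 33; LS_G = 33−16 = 17
LF_F = LS_H = 33; LS_F = 33−3 = 30
LF_E = LS_H = 33; LS_E = 33−14 = 19
LF_D = LS_G = 17; LS_D = 17−6 = 11
LF_C = LS_H = 33; LS_C = 33−3 = 30
LF_B = LS_F = 30; LS_B = 30−9 = 21
LF_A = min(LS_B=21, LS_C=30, LS_D=11, LS_E=19) = 11; LS_A = 11−11 = 0
Slack_E = LS_E − ES_E = 19 − 11 = 8

8 weeks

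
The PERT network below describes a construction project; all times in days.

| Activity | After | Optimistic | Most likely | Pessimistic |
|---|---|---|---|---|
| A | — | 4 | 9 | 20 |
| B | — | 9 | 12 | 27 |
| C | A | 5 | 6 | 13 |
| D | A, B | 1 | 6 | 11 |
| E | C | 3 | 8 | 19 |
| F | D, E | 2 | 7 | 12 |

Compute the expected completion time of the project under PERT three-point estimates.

33 days

te_A = (4 + 4·9 + 20)/6 = 60/6 = 10
te_B = (9 + 4·12 + 27)/6 = 84/6 = 14
te_C = (5 + 4·6 + 13)/6 = 42/6 = 7
te_D = (1 + 4·6 + 11)/6 = 36/6 = 6
te_E = (3 + 4·8 + 19)/6 = 54/6 = 9
te_F = (2 + 4·7 + 12)/6 = 42/6 = 7

Forward pass:
ES_A = 0; EF_A = 10
ES_B = 0; EF_B = 14
ES_C = 10; EF_C = 10+7 = 17
ES_D = max(EF_A=10, EF_B=14) = 14; EF_D = 14+6 = 20
ES_E = 17; EF_E = 17+9 = 26
ES_F = max(EF_D=20, EF_E=26) = 26; EF_F = 26+7 = 33
Expected project duration μ = 33 days. Critical path: A → C → E → F.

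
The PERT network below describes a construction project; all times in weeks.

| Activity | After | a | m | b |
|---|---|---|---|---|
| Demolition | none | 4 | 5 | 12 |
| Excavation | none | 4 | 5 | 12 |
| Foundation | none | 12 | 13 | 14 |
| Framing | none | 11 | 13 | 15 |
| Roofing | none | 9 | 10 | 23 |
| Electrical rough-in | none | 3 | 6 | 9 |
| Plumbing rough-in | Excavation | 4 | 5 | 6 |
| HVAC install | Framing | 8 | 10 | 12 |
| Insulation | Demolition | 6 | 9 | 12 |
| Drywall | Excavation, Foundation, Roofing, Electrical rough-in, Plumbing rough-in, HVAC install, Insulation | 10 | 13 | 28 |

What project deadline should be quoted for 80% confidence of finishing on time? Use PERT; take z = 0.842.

40.6 weeks

te_Demolition = (4 + 4·5 + 12)/6 = 36/6 = 6; σ²_Demolition = ((12−4)/6)² = 1.778
te_Excavation = (4 + 4·5 + 12)/6 = 36/6 = 6; σ²_Excavation = ((12−4)/6)² = 1.778
te_Foundation = (12 + 4·13 + 14)/6 = 78/6 = 13; σ²_Foundation = ((14−12)/6)² = 0.111
te_Framing = (11 + 4·13 + 15)/6 = 78/6 = 13; σ²_Framing = ((15−11)/6)² = 0.444
te_Roofing = (9 + 4·10 + 23)/6 = 72/6 = 12; σ²_Roofing = ((23−9)/6)² = 5.444
te_Electrical rough-in = (3 + 4·6 + 9)/6 = 36/6 = 6; σ²_Electrical rough-in = ((9−3)/6)² = 1.000
te_Plumbing rough-in = (4 + 4·5 + 6)/6 = 30/6 = 5; σ²_Plumbing rough-in = ((6−4)/6)² = 0.111
te_HVAC install = (8 + 4·10 + 12)/6 = 60/6 = 10; σ²_HVAC install = ((12−8)/6)² = 0.444
te_Insulation = (6 + 4·9 + 12)/6 = 54/6 = 9; σ²_Insulation = ((12−6)/6)² = 1.000
te_Drywall = (10 + 4·13 + 28)/6 = 90/6 = 15; σ²_Drywall = ((28−10)/6)² = 9.000

Forward pass:
ES_Demolition = 0; EF_Demolition = 6
ES_Excavation = 0; EF_Excavation = 6
ES_Foundation = 0; EF_Foundation = 13
ES_Framing = 0; EF_Framing = 13
ES_Roofing = 0; EF_Roofing = 12
ES_Electrical rough-in = 0; EF_Electrical rough-in = 6
ES_Plumbing rough-in = 6; EF_Plumbing rough-in = 6+5 = 11
ES_HVAC install = 13; EF_HVAC install = 13+10 = 23
ES_Insulation = 6; EF_Insulation = 6+9 = 15
ES_Drywall = max(EF_Excavation=6, EF_Foundation=13, EF_Roofing=12, EF_Electrical rough-in=6, EF_Plumbing rough-in=11, EF_HVAC install=23, EF_Insulation=15) = 23; EF_Drywall = 23+15 = 38
Expected project duration μ = 38 weeks. Critical path: Framing → HVAC install → Drywall.

Variance along critical path = 0.444 + 0.444 + 9.000 = 9.889; σ = 3.145 weeks.
D = μ + z·σ = 38 + 0.842·3.145 = 40.6 weeks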